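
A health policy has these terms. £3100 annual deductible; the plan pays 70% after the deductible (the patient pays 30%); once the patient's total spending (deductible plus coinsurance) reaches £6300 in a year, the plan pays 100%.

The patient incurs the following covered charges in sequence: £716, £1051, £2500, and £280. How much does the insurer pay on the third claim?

£816.90

Bill 1, £716: fully absorbed by the deductible. Cost to patient: £716. OOP to date £716. Insurer: £716 − £716 = £0.
Bill 2, £1051: fully absorbed by the deductible. Patient pays £1051; OOP now £1767. Insurer: £1051 − £1051 = £0.
Bill 3, £2500: £1333 finishes the deductible; £1167 goes to coinsurance; 30% of £1167 = £350.10. Cost to patient: £1683.10. OOP to date £3450.10. Insurer: £2500 − £1683.10 = £816.90.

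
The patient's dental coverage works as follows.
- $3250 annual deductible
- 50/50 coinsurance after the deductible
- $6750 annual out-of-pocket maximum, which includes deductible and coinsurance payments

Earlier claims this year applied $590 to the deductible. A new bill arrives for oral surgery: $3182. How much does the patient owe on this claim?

$2921

Remaining deductible: $3250 − $590 = $2660.
After the $2660 deductible portion, $3182 − $2660 = $522 is subject to coinsurance.
Patient's 50% share of $522 is $261.
So the patient owes $2660 + $261 = $2921 before any cap.
Cumulative spending $590 + $2921 = $3511 stays under the $6750 maximum.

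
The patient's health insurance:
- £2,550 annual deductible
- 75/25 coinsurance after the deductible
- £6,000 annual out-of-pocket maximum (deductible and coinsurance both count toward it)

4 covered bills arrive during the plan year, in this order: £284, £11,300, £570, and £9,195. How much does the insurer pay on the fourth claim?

Claim 1 — £284: fully absorbed by the deductible. Patient pays £284; OOP now £284. Insurer: £284 − £284 = £0.
Claim 2 — £11,300: £2,266 finishes the deductible; £9,034 goes to coinsurance; coinsurance £9,034 × 25% = £2,258.50. Patient pays £4,524.50; OOP now £4,808.50. Plan pays £11,300 − £4,524.50 = £6,775.50.
Claim 3 — £570: deductible met; 25% of £570 = £142.50. Patient owes £142.50 (running OOP £4,951). Plan pays £570 − £142.50 = £427.50.
Claim 4 — £9,195: deductible met; 25% of £9,195 = £2,298.75. That would push OOP to £7,249.75, over the £6,000 cap, so patient pays £6,000 − £4,951 = £1,049. Insurer: £9,195 − £1,049 = £8,146.

£8,146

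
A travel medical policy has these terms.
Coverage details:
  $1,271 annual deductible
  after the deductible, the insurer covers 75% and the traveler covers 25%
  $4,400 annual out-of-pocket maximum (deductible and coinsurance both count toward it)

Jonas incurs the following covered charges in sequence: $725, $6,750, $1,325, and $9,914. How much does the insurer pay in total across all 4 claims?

Claim 1 ($725): all of it applies to the deductible. Traveler owes $725 (running OOP $725). Plan pays $725 − $725 = $0.
Claim 2 ($6,750): $546 to deductible, leaving $6,204; coinsurance $6,204 × 25% = $1,551. Traveler pays $2,097; OOP now $2,822. Insurer: $6,750 − $2,097 = $4,653.
Claim 3 ($1,325): deductible already satisfied, so traveler's share is 25% × $1,325 = $331.25. Traveler pays $331.25; OOP now $3,153.25. Plan pays $1,325 − $331.25 = $993.75.
Claim 4 ($9,914): deductible already satisfied, so traveler's share is 25% × $9,914 = $2,478.50. Adding that to $3,153.25 gives $5,631.75, past the $4,400 cap; traveler pays only $4,400 − $3,153.25 = $1,246.75. Plan pays $9,914 − $1,246.75 = $8,667.25.
Insurer total = bills − traveler's total = $18,714 − $4,400 = $14,314.

$14,314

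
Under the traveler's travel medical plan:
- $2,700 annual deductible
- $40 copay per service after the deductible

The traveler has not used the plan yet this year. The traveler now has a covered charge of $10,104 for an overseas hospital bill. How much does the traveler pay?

$2,740

Deductible not yet touched, so the first $2,700 of the bill goes to the deductible.
That leaves $10,104 − $2,700 = $7,404 for the copay.
Copay on this service: $40.
That puts the traveler's cost at $2,700 + $40 = $2,740.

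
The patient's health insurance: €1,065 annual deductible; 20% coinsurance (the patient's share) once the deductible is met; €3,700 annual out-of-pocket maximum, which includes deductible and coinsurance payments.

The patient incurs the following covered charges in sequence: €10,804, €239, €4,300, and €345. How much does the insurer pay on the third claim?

#1 (€10,804): €1,065 finishes the deductible; €9,739 goes to coinsurance; coinsurance €9,739 × 20% = €1,947.80. Patient owes €3,012.80 (running OOP €3,012.80). Insurer: €10,804 − €3,012.80 = €7,791.20.
#2 (€239): deductible already satisfied, so patient's share is 20% × €239 = €47.80. Cost to patient: €47.80. OOP to date €3,060.60. Insurer: €239 − €47.80 = €191.20.
#3 (€4,300): deductible already satisfied, so patient's share is 20% × €4,300 = €860. That would push OOP to €3,920.60, over the €3,700 cap, so patient pays €3,700 − €3,060.60 = €639.40. Plan pays €4,300 − €639.40 = €3,660.60.

€3,660.60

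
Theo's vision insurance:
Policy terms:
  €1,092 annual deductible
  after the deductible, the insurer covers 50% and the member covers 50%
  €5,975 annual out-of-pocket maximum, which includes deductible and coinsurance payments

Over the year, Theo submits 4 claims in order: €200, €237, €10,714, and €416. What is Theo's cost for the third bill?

Bill 1, €200: entire amount goes to the deductible. Member owes €200 (running OOP €200).
Bill 2, €237: fully absorbed by the deductible. Cost to member: €237. OOP to date €437.
Bill 3, €10,714: €655 to deductible, leaving €10,059; 50% of €10,059 = €5,029.50. Together that's €655 + €5,029.50 = €5,684.50. Adding that to €437 gives €6,121.50, past the €5,975 cap; member pays only €5,975 − €437 = €5,538.

€5,538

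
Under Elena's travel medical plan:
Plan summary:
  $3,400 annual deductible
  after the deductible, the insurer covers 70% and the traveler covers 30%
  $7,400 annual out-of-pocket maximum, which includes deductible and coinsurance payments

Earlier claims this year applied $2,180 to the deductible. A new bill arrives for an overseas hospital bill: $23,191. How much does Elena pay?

$2,180 of the $3,400 deductible is already met, leaving $1,220.
The remaining $21,971 (= $23,191 − $1,220) moves to coinsurance.
30% of $21,971 = $6,591.30 falls to the traveler.
That puts the traveler's cost at $1,220 + $6,591.30 = $7,811.30 before any cap.
Year-to-date out-of-pocket would reach $2,180 + $7,811.30 = $9,991.30, above the $7,400 maximum, so the traveler pays only $7,400 − $2,180 = $5,220.

$5,220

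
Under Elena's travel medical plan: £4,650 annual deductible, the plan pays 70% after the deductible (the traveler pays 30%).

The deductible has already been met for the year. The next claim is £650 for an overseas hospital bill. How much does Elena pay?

£195

With the deductible met, the entire £650 is subject to coinsurance.
Traveler's 30% share of £650 is £195.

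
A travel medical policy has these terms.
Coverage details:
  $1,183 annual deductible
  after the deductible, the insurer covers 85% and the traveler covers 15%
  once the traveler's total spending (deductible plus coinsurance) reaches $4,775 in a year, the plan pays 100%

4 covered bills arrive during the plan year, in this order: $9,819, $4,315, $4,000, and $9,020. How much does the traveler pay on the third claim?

Bill 1, $9,819: $1,183 finishes the deductible; $8,636 goes to coinsurance; coinsurance $8,636 × 15% = $1,295.40. Traveler owes $2,478.40 (running OOP $2,478.40).
Bill 2, $4,315: deductible met; 15% of $4,315 = $647.25. Cost to traveler: $647.25. OOP to date $3,125.65.
Bill 3, $4,000: deductible met; 15% of $4,000 = $600. Cost to traveler: $600. OOP to date $3,725.65.

$600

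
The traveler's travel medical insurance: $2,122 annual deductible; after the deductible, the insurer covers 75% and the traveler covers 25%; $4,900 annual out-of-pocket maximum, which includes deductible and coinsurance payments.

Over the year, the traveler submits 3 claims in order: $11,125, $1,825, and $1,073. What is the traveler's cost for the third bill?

$71

Bill 1, $11,125: deductible takes $2,122, $9,003 remains; traveler's 25% is $2,250.75. Traveler owes $4,372.75 (running OOP $4,372.75).
Bill 2, $1,825: deductible already satisfied, so traveler's share is 25% × $1,825 = $456.25. Traveler pays $456.25; OOP now $4,829.
Bill 3, $1,073: deductible already satisfied, so traveler's share is 25% × $1,073 = $268.25. Adding that to $4,829 gives $5,097.25, past the $4,900 cap; traveler pays only $4,900 − $4,829 = $71.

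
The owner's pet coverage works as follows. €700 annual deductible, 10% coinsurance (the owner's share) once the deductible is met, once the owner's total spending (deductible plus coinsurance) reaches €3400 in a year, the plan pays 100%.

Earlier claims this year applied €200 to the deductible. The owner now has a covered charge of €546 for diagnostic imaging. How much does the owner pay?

€504.60

Deductible still to meet: €700 − €200 = €500.
The remaining €46 (= €546 − €500) moves to coinsurance.
10% of €46 = €4.60 falls to the owner.
That puts the owner's cost at €500 + €4.60 = €504.60 before any cap.
Total out-of-pocket so far would be €200 + €504.60 = €704.60, below the €3400 cap — no reduction.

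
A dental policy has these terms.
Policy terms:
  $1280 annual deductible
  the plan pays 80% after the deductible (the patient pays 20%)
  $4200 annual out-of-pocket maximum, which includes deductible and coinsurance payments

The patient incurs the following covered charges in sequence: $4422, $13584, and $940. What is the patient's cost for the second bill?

$2291.60

#1 ($4422): $1280 to deductible, leaving $3142; patient's 20% is $628.40. Cost to patient: $1908.40. OOP to date $1908.40.
#2 ($13584): 20% coinsurance on $13584 = $2716.80. That would push OOP to $4625.20, over the $4200 cap, so patient pays $4200 − $1908.40 = $2291.60.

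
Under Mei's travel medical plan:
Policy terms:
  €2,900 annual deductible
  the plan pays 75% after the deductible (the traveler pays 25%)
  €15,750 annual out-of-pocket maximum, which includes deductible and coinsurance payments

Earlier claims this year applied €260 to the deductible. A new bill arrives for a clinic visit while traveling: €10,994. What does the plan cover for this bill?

Deductible still to meet: €2,900 − €260 = €2,640.
After the €2,640 deductible portion, €10,994 − €2,640 = €8,354 is subject to coinsurance.
Traveler's 25% share of €8,354 is €2,088.50.
Traveler responsibility before any cap: €2,640 + €2,088.50 = €4,728.50.
Total out-of-pocket so far would be €260 + €4,728.50 = €4,988.50, below the €15,750 cap — no reduction.
The insurer covers the remainder: €10,994 − €4,728.50 = €6,265.50.

€6,265.50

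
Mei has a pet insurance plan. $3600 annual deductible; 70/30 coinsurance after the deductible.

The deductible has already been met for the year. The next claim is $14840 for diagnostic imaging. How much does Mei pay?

$4452

The deductible is already satisfied, so the full bill goes to coinsurance.
Coinsurance: $14840 × 30% = $4452.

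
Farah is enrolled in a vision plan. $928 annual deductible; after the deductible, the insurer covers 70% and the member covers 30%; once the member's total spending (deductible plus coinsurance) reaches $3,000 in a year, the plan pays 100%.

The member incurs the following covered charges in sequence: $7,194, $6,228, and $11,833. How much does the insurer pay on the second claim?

$6,035.80

#1 ($7,194): $928 to deductible, leaving $6,266; coinsurance $6,266 × 30% = $1,879.80. Member owes $2,807.80 (running OOP $2,807.80). Plan pays $7,194 − $2,807.80 = $4,386.20.
#2 ($6,228): 30% coinsurance on $6,228 = $1,868.40. Adding that to $2,807.80 gives $4,676.20, past the $3,000 cap; member pays only $3,000 − $2,807.80 = $192.20. Plan pays $6,228 − $192.20 = $6,035.80.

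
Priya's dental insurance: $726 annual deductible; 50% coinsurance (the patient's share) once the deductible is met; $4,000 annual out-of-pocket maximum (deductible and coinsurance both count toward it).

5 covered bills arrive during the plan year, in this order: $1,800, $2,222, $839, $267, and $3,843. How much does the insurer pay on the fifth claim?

Bill 1, $1,800: $726 to deductible, leaving $1,074; patient's 50% is $537. Patient owes $1,263 (running OOP $1,263). Plan pays $1,800 − $1,263 = $537.
Bill 2, $2,222: 50% coinsurance on $2,222 = $1,111. Cost to patient: $1,111. OOP to date $2,374. Insurer: $2,222 − $1,111 = $1,111.
Bill 3, $839: 50% coinsurance on $839 = $419.50. Patient owes $419.50 (running OOP $2,793.50). Plan pays $839 − $419.50 = $419.50.
Bill 4, $267: deductible met; 50% of $267 = $133.50. Cost to patient: $133.50. OOP to date $2,927. Plan pays $267 − $133.50 = $133.50.
Bill 5, $3,843: 50% coinsurance on $3,843 = $1,921.50. OOP would hit $4,848.50 > $4,000, so the cap limits the patient to $4,000 − $2,927 = $1,073. Plan pays $3,843 − $1,073 = $2,770.

$2,770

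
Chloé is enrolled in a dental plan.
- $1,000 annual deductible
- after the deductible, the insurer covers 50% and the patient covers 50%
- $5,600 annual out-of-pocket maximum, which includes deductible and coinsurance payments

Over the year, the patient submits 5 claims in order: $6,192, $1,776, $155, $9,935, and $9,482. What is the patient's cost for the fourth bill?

$1,038.50

Claim 1 ($6,192): $1,000 finishes the deductible; $5,192 goes to coinsurance; 50% of $5,192 = $2,596. Patient owes $3,596 (running OOP $3,596).
Claim 2 ($1,776): 50% coinsurance on $1,776 = $888. Patient pays $888; OOP now $4,484.
Claim 3 ($155): 50% coinsurance on $155 = $77.50. Cost to patient: $77.50. OOP to date $4,561.50.
Claim 4 ($9,935): deductible already satisfied, so patient's share is 50% × $9,935 = $4,967.50. That would push OOP to $9,529, over the $5,600 cap, so patient pays $5,600 − $4,561.50 = $1,038.50.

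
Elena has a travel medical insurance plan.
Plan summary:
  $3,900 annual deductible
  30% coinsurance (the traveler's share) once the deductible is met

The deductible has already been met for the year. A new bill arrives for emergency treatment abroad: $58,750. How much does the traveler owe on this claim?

The deductible is already satisfied, so the full bill goes to coinsurance.
Coinsurance: $58,750 × 30% = $17,625.

$17,625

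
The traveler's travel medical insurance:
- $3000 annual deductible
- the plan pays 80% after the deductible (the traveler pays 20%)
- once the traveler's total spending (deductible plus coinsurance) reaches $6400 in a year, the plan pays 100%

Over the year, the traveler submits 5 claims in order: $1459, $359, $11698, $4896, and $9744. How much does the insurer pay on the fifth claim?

$9426.40

#1 ($1459): all of it applies to the deductible. Cost to traveler: $1459. OOP to date $1459. Plan pays $1459 − $1459 = $0.
#2 ($359): all of it applies to the deductible. Traveler owes $359 (running OOP $1818). Plan pays $359 − $359 = $0.
#3 ($11698): deductible takes $1182, $10516 remains; coinsurance $10516 × 20% = $2103.20. Traveler owes $3285.20 (running OOP $5103.20). Plan pays $11698 − $3285.20 = $8412.80.
#4 ($4896): deductible met; 20% of $4896 = $979.20. Traveler pays $979.20; OOP now $6082.40. Insurer: $4896 − $979.20 = $3916.80.
#5 ($9744): deductible met; 20% of $9744 = $1948.80. Adding that to $6082.40 gives $8031.20, past the $6400 cap; traveler pays only $6400 − $6082.40 = $317.60. Plan pays $9744 − $317.60 = $9426.40.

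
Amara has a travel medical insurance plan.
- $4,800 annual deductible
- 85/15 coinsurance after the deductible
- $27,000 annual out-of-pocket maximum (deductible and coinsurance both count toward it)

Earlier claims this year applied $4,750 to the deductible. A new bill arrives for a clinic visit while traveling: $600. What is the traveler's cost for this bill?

$4,750 of the $4,800 deductible is already met, leaving $50.
After the $50 deductible portion, $600 − $50 = $550 is subject to coinsurance.
15% of $550 = $82.50 falls to the traveler.
That puts the traveler's cost at $50 + $82.50 = $132.50 before any cap.
Year-to-date out-of-pocket becomes $4,750 + $132.50 = $4,882.50, still under the $27,000 maximum, so no cap applies.

$132.50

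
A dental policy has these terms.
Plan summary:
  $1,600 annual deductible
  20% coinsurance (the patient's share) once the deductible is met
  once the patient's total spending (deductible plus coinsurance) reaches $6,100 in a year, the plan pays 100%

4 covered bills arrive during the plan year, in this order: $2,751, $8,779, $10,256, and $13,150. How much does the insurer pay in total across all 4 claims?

Bill 1, $2,751: $1,600 to deductible, leaving $1,151; 20% of $1,151 = $230.20. Patient owes $1,830.20 (running OOP $1,830.20). Plan pays $2,751 − $1,830.20 = $920.80.
Bill 2, $8,779: deductible already satisfied, so patient's share is 20% × $8,779 = $1,755.80. Patient owes $1,755.80 (running OOP $3,586). Plan pays $8,779 − $1,755.80 = $7,023.20.
Bill 3, $10,256: 20% coinsurance on $10,256 = $2,051.20. Cost to patient: $2,051.20. OOP to date $5,637.20. Plan pays $10,256 − $2,051.20 = $8,204.80.
Bill 4, $13,150: deductible met; 20% of $13,150 = $2,630. That would push OOP to $8,267.20, over the $6,100 cap, so patient pays $6,100 − $5,637.20 = $462.80. Insurer: $13,150 − $462.80 = $12,687.20.
Insurer total: $920.80 + $7,023.20 + $8,204.80 + $12,687.20 = $28,836.

$28,836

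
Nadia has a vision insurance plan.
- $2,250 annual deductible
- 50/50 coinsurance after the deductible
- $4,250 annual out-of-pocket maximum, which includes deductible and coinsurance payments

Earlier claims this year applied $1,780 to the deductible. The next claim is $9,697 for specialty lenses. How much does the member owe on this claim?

$2,470

Remaining deductible: $2,250 − $1,780 = $470.
After the $470 deductible portion, $9,697 − $470 = $9,227 is subject to coinsurance.
50% of $9,227 = $4,613.50 falls to the member.
That puts the member's cost at $470 + $4,613.50 = $5,083.50 before any cap.
That would bring total out-of-pocket to $6,863.50, past the $4,250 cap. The member is capped at $4,250 − $1,780 = $2,470 on this claim.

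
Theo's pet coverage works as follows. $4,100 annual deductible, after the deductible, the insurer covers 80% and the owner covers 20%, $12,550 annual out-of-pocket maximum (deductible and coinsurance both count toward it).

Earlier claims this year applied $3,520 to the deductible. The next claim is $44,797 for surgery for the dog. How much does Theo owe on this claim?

$9,030

Remaining deductible: $4,100 − $3,520 = $580.
After the $580 deductible portion, $44,797 − $580 = $44,217 is subject to coinsurance.
Coinsurance: $44,217 × 20% = $8,843.40.
Owner responsibility before any cap: $580 + $8,843.40 = $9,423.40.
That would bring total out-of-pocket to $12,943.40, past the $12,550 cap. The owner is capped at $12,550 − $3,520 = $9,030 on this claim.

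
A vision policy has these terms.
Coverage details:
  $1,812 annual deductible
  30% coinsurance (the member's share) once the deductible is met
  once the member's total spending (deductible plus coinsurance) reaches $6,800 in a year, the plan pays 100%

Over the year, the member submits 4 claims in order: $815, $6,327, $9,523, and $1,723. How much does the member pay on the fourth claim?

$516.90

Bill 1, $815: all of it applies to the deductible. Member owes $815 (running OOP $815).
Bill 2, $6,327: deductible takes $997, $5,330 remains; member's 30% is $1,599. Member owes $2,596 (running OOP $3,411).
Bill 3, $9,523: deductible already satisfied, so member's share is 30% × $9,523 = $2,856.90. Member owes $2,856.90 (running OOP $6,267.90).
Bill 4, $1,723: 30% coinsurance on $1,723 = $516.90. Cost to member: $516.90. OOP to date $6,784.80.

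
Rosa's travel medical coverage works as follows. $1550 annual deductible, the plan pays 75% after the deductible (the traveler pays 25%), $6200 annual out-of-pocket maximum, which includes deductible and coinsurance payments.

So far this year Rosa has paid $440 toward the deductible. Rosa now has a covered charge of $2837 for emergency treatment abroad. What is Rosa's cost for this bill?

Remaining deductible: $1550 − $440 = $1110.
That leaves $2837 − $1110 = $1727 for coinsurance.
Traveler's 25% share of $1727 is $431.75.
That puts the traveler's cost at $1110 + $431.75 = $1541.75 before any cap.
Total out-of-pocket so far would be $440 + $1541.75 = $1981.75, below the $6200 cap — no reduction.

$1541.75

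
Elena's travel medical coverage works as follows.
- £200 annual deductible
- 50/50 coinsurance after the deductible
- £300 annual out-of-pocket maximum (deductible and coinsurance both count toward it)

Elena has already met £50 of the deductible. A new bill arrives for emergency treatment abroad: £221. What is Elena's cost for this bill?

£50 of the £200 deductible is already met, leaving £150.
The remaining £71 (= £221 − £150) moves to coinsurance.
Traveler's 50% share of £71 is £35.50.
Traveler responsibility before any cap: £150 + £35.50 = £185.50.
Total out-of-pocket so far would be £50 + £185.50 = £235.50, below the £300 cap — no reduction.

£185.50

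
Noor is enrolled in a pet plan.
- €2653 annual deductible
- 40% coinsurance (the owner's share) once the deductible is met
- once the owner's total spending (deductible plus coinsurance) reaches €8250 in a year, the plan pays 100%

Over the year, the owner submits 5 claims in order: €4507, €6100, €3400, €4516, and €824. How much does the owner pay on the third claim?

€1360

Claim 1 (€4507): €2653 finishes the deductible; €1854 goes to coinsurance; 40% of €1854 = €741.60. Cost to owner: €3394.60. OOP to date €3394.60.
Claim 2 (€6100): 40% coinsurance on €6100 = €2440. Owner owes €2440 (running OOP €5834.60).
Claim 3 (€3400): 40% coinsurance on €3400 = €1360. Owner owes €1360 (running OOP €7194.60).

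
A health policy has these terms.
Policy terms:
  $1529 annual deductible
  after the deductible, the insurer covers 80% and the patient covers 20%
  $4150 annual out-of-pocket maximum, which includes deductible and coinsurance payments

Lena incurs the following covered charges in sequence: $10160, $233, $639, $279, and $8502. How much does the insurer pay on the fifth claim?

#1 ($10160): $1529 to deductible, leaving $8631; 20% of $8631 = $1726.20. Patient owes $3255.20 (running OOP $3255.20). Insurer: $10160 − $3255.20 = $6904.80.
#2 ($233): 20% coinsurance on $233 = $46.60. Patient pays $46.60; OOP now $3301.80. Insurer: $233 − $46.60 = $186.40.
#3 ($639): deductible already satisfied, so patient's share is 20% × $639 = $127.80. Patient pays $127.80; OOP now $3429.60. Plan pays $639 − $127.80 = $511.20.
#4 ($279): deductible met; 20% of $279 = $55.80. Patient pays $55.80; OOP now $3485.40. Plan pays $279 − $55.80 = $223.20.
#5 ($8502): 20% coinsurance on $8502 = $1700.40. OOP would hit $5185.80 > $4150, so the cap limits the patient to $4150 − $3485.40 = $664.60. Plan pays $8502 − $664.60 = $7837.40.

$7837.40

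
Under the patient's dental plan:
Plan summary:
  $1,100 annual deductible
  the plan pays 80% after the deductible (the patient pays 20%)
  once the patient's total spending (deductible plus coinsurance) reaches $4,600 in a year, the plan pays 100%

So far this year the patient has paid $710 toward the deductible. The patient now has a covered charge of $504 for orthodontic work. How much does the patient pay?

$710 of the $1,100 deductible is already met, leaving $390.
After the $390 deductible portion, $504 − $390 = $114 is subject to coinsurance.
Patient's 20% share of $114 is $22.80.
Patient responsibility before any cap: $390 + $22.80 = $412.80.
Total out-of-pocket so far would be $710 + $412.80 = $1,122.80, below the $4,600 cap — no reduction.

$412.80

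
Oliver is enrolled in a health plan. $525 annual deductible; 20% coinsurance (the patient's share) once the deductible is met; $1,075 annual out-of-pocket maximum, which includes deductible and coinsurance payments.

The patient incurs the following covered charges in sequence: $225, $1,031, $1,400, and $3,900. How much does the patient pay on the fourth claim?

Claim 1 — $225: entire amount goes to the deductible. Patient pays $225; OOP now $225.
Claim 2 — $1,031: $300 to deductible, leaving $731; patient's 20% is $146.20. Cost to patient: $446.20. OOP to date $671.20.
Claim 3 — $1,400: deductible already satisfied, so patient's share is 20% × $1,400 = $280. Cost to patient: $280. OOP to date $951.20.
Claim 4 — $3,900: deductible met; 20% of $3,900 = $780. That would push OOP to $1,731.20, over the $1,075 cap, so patient pays $1,075 − $951.20 = $123.80.

$123.80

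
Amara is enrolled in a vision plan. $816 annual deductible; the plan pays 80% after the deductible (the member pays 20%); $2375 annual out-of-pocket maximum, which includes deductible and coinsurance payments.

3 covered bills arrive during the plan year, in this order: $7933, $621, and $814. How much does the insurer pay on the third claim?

Claim 1 — $7933: $816 finishes the deductible; $7117 goes to coinsurance; member's 20% is $1423.40. Member pays $2239.40; OOP now $2239.40. Insurer: $7933 − $2239.40 = $5693.60.
Claim 2 — $621: 20% coinsurance on $621 = $124.20. Member pays $124.20; OOP now $2363.60. Insurer: $621 − $124.20 = $496.80.
Claim 3 — $814: deductible already satisfied, so member's share is 20% × $814 = $162.80. Adding that to $2363.60 gives $2526.40, past the $2375 cap; member pays only $2375 − $2363.60 = $11.40. Insurer: $814 − $11.40 = $802.60.

$802.60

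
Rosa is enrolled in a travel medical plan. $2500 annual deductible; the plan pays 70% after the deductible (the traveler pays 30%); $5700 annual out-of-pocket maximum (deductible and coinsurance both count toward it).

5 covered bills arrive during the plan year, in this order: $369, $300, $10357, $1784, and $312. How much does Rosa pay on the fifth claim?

$93.60

Bill 1, $369: entire amount goes to the deductible. Traveler pays $369; OOP now $369.
Bill 2, $300: all of it applies to the deductible. Cost to traveler: $300. OOP to date $669.
Bill 3, $10357: $1831 finishes the deductible; $8526 goes to coinsurance; 30% of $8526 = $2557.80. Traveler pays $4388.80; OOP now $5057.80.
Bill 4, $1784: deductible already satisfied, so traveler's share is 30% × $1784 = $535.20. Traveler owes $535.20 (running OOP $5593).
Bill 5, $312: deductible already satisfied, so traveler's share is 30% × $312 = $93.60. Traveler owes $93.60 (running OOP $5686.60).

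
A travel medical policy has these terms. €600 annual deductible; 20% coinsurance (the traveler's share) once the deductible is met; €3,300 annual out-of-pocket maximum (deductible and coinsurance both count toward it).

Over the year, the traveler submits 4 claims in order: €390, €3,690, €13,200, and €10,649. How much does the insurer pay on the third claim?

Bill 1, €390: all of it applies to the deductible. Traveler owes €390 (running OOP €390). Plan pays €390 − €390 = €0.
Bill 2, €3,690: deductible takes €210, €3,480 remains; 20% of €3,480 = €696. Traveler owes €906 (running OOP €1,296). Insurer: €3,690 − €906 = €2,784.
Bill 3, €13,200: deductible already satisfied, so traveler's share is 20% × €13,200 = €2,640. That would push OOP to €3,936, over the €3,300 cap, so traveler pays €3,300 − €1,296 = €2,004. Insurer: €13,200 − €2,004 = €11,196.

€11,196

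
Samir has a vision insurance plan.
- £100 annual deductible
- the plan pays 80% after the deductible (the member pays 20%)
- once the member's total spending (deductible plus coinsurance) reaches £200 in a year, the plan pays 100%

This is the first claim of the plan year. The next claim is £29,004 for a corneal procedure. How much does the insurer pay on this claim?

£28,804

Deductible not yet touched, so the first £100 of the bill goes to the deductible.
That leaves £29,004 − £100 = £28,904 for coinsurance.
Member's 20% share of £28,904 is £5,780.80.
So the member owes £100 + £5,780.80 = £5,880.80 before any cap.
Adding £5,880.80 to the £0 already spent would give £5,880.80, which exceeds the £200 cap; the member pays just £200 − £0 = £200.
Insurer pays the balance: £29,004 − £200 = £28,804.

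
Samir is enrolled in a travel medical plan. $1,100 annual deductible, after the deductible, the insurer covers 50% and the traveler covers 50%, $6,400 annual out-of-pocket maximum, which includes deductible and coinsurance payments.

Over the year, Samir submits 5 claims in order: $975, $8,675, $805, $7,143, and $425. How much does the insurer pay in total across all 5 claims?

Claim 1 — $975: fully absorbed by the deductible. Cost to traveler: $975. OOP to date $975. Plan pays $975 − $975 = $0.
Claim 2 — $8,675: $125 to deductible, leaving $8,550; 50% of $8,550 = $4,275. Cost to traveler: $4,400. OOP to date $5,375. Insurer: $8,675 − $4,400 = $4,275.
Claim 3 — $805: 50% coinsurance on $805 = $402.50. Traveler owes $402.50 (running OOP $5,777.50). Insurer: $805 − $402.50 = $402.50.
Claim 4 — $7,143: deductible met; 50% of $7,143 = $3,571.50. Adding that to $5,777.50 gives $9,349, past the $6,400 cap; traveler pays only $6,400 − $5,777.50 = $622.50. Insurer: $7,143 − $622.50 = $6,520.50.
Claim 5 — $425: deductible already satisfied, so traveler's share is 50% × $425 = $212.50. OOP would hit $6,612.50 > $6,400, so the cap limits the traveler to $6,400 − $6,400 = $0. Insurer: $425 − $0 = $425.
Insurer total: $0 + $4,275 + $402.50 + $6,520.50 + $425 = $11,623.

$11,623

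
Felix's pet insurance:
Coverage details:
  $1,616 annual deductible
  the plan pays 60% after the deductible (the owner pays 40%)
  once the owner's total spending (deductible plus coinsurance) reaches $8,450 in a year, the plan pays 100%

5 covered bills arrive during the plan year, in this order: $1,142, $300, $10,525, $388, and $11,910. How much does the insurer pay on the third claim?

Bill 1, $1,142: entire amount goes to the deductible. Owner owes $1,142 (running OOP $1,142). Insurer: $1,142 − $1,142 = $0.
Bill 2, $300: fully absorbed by the deductible. Owner owes $300 (running OOP $1,442). Plan pays $300 − $300 = $0.
Bill 3, $10,525: $174 finishes the deductible; $10,351 goes to coinsurance; owner's 40% is $4,140.40. Owner owes $4,314.40 (running OOP $5,756.40). Plan pays $10,525 − $4,314.40 = $6,210.60.

$6,210.60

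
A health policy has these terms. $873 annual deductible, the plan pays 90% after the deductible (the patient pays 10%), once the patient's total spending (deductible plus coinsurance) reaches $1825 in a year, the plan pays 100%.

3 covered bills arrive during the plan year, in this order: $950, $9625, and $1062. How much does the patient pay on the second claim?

$944.30

Claim 1 ($950): $873 finishes the deductible; $77 goes to coinsurance; 10% of $77 = $7.70. Patient owes $880.70 (running OOP $880.70).
Claim 2 ($9625): deductible already satisfied, so patient's share is 10% × $9625 = $962.50. Adding that to $880.70 gives $1843.20, past the $1825 cap; patient pays only $1825 − $880.70 = $944.30.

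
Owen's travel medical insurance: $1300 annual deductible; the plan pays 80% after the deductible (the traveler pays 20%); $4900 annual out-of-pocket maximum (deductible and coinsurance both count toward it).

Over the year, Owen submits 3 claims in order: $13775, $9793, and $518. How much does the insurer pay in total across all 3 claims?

$19186

Claim 1 — $13775: $1300 to deductible, leaving $12475; 20% of $12475 = $2495. Traveler owes $3795 (running OOP $3795). Insurer: $13775 − $3795 = $9980.
Claim 2 — $9793: deductible already satisfied, so traveler's share is 20% × $9793 = $1958.60. That would push OOP to $5753.60, over the $4900 cap, so traveler pays $4900 − $3795 = $1105. Insurer: $9793 − $1105 = $8688.
Claim 3 — $518: 20% coinsurance on $518 = $103.60. That would push OOP to $5003.60, over the $4900 cap, so traveler pays $4900 − $4900 = $0. Insurer: $518 − $0 = $518.
Insurer total: $9980 + $8688 + $518 = $19186.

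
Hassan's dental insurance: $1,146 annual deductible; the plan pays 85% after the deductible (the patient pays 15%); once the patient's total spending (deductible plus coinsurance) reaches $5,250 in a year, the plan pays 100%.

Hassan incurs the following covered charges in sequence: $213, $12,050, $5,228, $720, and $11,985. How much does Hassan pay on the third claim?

Claim 1 ($213): all of it applies to the deductible. Patient pays $213; OOP now $213.
Claim 2 ($12,050): $933 to deductible, leaving $11,117; 15% of $11,117 = $1,667.55. Cost to patient: $2,600.55. OOP to date $2,813.55.
Claim 3 ($5,228): 15% coinsurance on $5,228 = $784.20. Patient pays $784.20; OOP now $3,597.75.

$784.20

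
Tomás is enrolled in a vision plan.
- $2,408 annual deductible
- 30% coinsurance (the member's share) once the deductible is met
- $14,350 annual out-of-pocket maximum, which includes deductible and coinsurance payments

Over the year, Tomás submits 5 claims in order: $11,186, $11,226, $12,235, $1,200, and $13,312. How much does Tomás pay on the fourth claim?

$360

#1 ($11,186): deductible takes $2,408, $8,778 remains; member's 30% is $2,633.40. Member owes $5,041.40 (running OOP $5,041.40).
#2 ($11,226): deductible met; 30% of $11,226 = $3,367.80. Member pays $3,367.80; OOP now $8,409.20.
#3 ($12,235): 30% coinsurance on $12,235 = $3,670.50. Member owes $3,670.50 (running OOP $12,079.70).
#4 ($1,200): deductible already satisfied, so member's share is 30% × $1,200 = $360. Member owes $360 (running OOP $12,439.70).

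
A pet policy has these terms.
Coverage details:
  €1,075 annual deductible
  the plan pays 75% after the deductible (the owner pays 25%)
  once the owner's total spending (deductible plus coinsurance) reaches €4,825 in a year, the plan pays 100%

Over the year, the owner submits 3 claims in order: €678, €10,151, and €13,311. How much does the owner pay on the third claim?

€1,311.50

Bill 1, €678: fully absorbed by the deductible. Owner owes €678 (running OOP €678).
Bill 2, €10,151: €397 to deductible, leaving €9,754; owner's 25% is €2,438.50. Owner pays €2,835.50; OOP now €3,513.50.
Bill 3, €13,311: 25% coinsurance on €13,311 = €3,327.75. OOP would hit €6,841.25 > €4,825, so the cap limits the owner to €4,825 − €3,513.50 = €1,311.50.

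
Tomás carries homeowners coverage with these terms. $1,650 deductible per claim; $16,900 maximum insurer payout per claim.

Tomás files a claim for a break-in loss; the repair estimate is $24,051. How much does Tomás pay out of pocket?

Less the $1,650 deductible: $24,051 − $1,650 = $22,401.
$22,401 exceeds the $16,900 limit, so the insurer pays the limit: $16,900.
The homeowner bears the rest of the original loss: $24,051 − $16,900 = $7,151.

$7,151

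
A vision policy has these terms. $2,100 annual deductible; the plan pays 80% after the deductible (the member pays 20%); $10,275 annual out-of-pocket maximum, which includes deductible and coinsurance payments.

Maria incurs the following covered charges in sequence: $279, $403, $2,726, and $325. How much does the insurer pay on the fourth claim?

Claim 1 — $279: entire amount goes to the deductible. Cost to member: $279. OOP to date $279. Insurer: $279 − $279 = $0.
Claim 2 — $403: all of it applies to the deductible. Member pays $403; OOP now $682. Plan pays $403 − $403 = $0.
Claim 3 — $2,726: $1,418 to deductible, leaving $1,308; coinsurance $1,308 × 20% = $261.60. Member pays $1,679.60; OOP now $2,361.60. Insurer: $2,726 − $1,679.60 = $1,046.40.
Claim 4 — $325: deductible already satisfied, so member's share is 20% × $325 = $65. Member pays $65; OOP now $2,426.60. Plan pays $325 − $65 = $260.

$260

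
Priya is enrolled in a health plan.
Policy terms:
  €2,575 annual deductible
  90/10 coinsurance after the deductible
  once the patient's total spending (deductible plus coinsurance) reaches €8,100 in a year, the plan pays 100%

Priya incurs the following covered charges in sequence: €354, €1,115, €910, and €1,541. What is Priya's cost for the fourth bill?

€330.50

Claim 1 (€354): fully absorbed by the deductible. Cost to patient: €354. OOP to date €354.
Claim 2 (€1,115): fully absorbed by the deductible. Cost to patient: €1,115. OOP to date €1,469.
Claim 3 (€910): all of it applies to the deductible. Patient owes €910 (running OOP €2,379).
Claim 4 (€1,541): deductible takes €196, €1,345 remains; patient's 10% is €134.50. Patient owes €330.50 (running OOP €2,709.50).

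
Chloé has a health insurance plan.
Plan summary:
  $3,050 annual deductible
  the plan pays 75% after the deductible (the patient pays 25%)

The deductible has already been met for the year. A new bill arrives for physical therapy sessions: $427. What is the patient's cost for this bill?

$106.75

The deductible is already satisfied, so the full bill goes to coinsurance.
Patient's 25% share of $427 is $106.75.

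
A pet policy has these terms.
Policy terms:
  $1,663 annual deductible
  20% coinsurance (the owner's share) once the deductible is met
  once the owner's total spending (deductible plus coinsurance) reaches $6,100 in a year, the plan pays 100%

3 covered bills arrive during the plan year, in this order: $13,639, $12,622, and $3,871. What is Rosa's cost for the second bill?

$2,041.80

#1 ($13,639): $1,663 to deductible, leaving $11,976; 20% of $11,976 = $2,395.20. Owner pays $4,058.20; OOP now $4,058.20.
#2 ($12,622): deductible met; 20% of $12,622 = $2,524.40. OOP would hit $6,582.60 > $6,100, so the cap limits the owner to $6,100 − $4,058.20 = $2,041.80.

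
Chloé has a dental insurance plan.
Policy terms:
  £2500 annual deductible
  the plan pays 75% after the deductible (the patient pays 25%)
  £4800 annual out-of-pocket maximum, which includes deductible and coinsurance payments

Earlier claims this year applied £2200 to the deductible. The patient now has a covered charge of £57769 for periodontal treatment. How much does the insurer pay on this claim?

£55169

Remaining deductible: £2500 − £2200 = £300.
That leaves £57769 − £300 = £57469 for coinsurance.
Coinsurance: £57469 × 25% = £14367.25.
That puts the patient's cost at £300 + £14367.25 = £14667.25 before any cap.
Adding £14667.25 to the £2200 already spent would give £16867.25, which exceeds the £4800 cap; the patient pays just £4800 − £2200 = £2600.
The insurer covers the remainder: £57769 − £2600 = £55169.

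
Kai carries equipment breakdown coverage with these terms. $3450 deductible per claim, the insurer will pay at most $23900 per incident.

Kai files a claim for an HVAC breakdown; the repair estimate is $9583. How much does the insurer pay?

Subtract the deductible: $9583 − $3450 = $6133.
$6133 ≤ $23900, so the limit doesn't bind; insurer pays $6133.

$6133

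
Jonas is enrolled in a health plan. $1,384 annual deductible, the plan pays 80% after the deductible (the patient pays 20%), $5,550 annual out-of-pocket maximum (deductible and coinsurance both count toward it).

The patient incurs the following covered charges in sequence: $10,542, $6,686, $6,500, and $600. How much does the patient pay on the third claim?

$997.20

Bill 1, $10,542: $1,384 to deductible, leaving $9,158; patient's 20% is $1,831.60. Cost to patient: $3,215.60. OOP to date $3,215.60.
Bill 2, $6,686: deductible already satisfied, so patient's share is 20% × $6,686 = $1,337.20. Patient owes $1,337.20 (running OOP $4,552.80).
Bill 3, $6,500: 20% coinsurance on $6,500 = $1,300. OOP would hit $5,852.80 > $5,550, so the cap limits the patient to $5,550 − $4,552.80 = $997.20.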